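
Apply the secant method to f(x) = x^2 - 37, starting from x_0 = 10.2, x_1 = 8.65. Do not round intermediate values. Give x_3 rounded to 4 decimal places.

6.1769

Secant update: x_(k+1) = x_k − f(x_k)·(x_k − x_(k-1))/(f(x_k) − f(x_(k-1))).
f(x_0) = 67.040000, f(x_1) = 37.822500
x_2 = 8.650000 - (37.822500)·(8.650000 - 10.200000)/(37.822500 - (67.040000)) = 6.643501; f(x_2) = 7.136110
x_3 = 6.643501 - (7.136110)·(6.643501 - 8.650000)/(7.136110 - (37.822500)) = 6.176891; f(x_3) = 1.153979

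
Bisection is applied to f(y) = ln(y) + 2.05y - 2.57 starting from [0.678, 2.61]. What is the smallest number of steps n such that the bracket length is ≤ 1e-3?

11

Initial width b − a = 2.61 − 0.678 = 1.932000.
After n steps the width is (b−a)/2^n; need (b−a)/2^n ≤ 1e-3.
So n ≥ log₂(1.932000/1e-3) = log₂(1932.0000) ≈ 10.9159.
Hence n = 11.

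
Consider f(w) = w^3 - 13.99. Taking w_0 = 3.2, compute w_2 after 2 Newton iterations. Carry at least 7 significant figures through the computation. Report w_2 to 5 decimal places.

f'(w) = 3w^2
w_0 = 3.200000: f = 18.778000, f' = 30.720000 → w_1 = 3.200000 - (18.778000)/(30.720000) = 2.588737
w_1 = 2.588737: f = 3.358574, f' = 20.104677 → w_2 = 2.588737 - (3.358574)/(20.104677) = 2.421683

2.42168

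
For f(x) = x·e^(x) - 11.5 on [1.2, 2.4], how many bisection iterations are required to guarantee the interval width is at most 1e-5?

Initial width b − a = 2.4 − 1.2 = 1.200000.
After n steps the width is (b−a)/2^n; need (b−a)/2^n ≤ 1e-5.
So n ≥ log₂(1.200000/1e-5) = log₂(120000.0000) ≈ 16.8727.
Hence n = 17.

17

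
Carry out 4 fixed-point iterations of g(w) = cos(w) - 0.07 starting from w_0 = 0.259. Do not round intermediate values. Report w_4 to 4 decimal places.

w_1 = g(0.259000) = 0.896647
w_2 = g(0.896647) = 0.554233
w_3 = g(0.554233) = 0.780304
w_4 = g(0.780304) = 0.640700

0.6407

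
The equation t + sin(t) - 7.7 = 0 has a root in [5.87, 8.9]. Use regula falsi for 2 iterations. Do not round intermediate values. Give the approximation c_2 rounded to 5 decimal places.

7.11326

f(5.870000) = -2.231529, f(8.900000) = 1.701021
step 1: c = 7.589376, f(c) = 0.854572 > 0 → new bracket [5.870000, 7.589376]
step 2: c = 7.113264, f(c) = 0.151248 > 0 → new bracket [5.870000, 7.113264]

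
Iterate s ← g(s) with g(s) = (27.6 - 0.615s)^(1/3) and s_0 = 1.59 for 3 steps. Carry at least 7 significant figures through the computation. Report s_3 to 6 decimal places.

s_1 = g(1.590000) = 2.985940
s_2 = g(2.985940) = 2.953492
s_3 = g(2.953492) = 2.954254

2.954254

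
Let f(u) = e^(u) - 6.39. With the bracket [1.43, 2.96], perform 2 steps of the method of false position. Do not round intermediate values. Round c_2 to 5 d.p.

f(1.430000) = -2.211301, f(2.960000) = 12.907972
step 1: c = 1.653773, f(c) = -1.163335 < 0 → new bracket [1.653773, 2.960000]
step 2: c = 1.761765, f(c) = -0.567296 < 0 → new bracket [1.761765, 2.960000]

1.76176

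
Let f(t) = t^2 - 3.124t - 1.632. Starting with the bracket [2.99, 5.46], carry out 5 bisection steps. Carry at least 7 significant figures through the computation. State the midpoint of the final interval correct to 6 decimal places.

3.568906

f(2.990000) = -2.032660, f(5.460000) = 11.122560 (opposite signs)
step 1: m = 4.225000, f(m) = 3.019725 > 0 → root in [2.990000, 4.225000]
step 2: m = 3.607500, f(m) = 0.112226 > 0 → root in [2.990000, 3.607500]
step 3: m = 3.298750, f(m) = -1.055543 < 0 → root in [3.298750, 3.607500]
step 4: m = 3.453125, f(m) = -0.495490 < 0 → root in [3.453125, 3.607500]
step 5: m = 3.530312, f(m) = -0.197590 < 0 → root in [3.530312, 3.607500]
Midpoint of [3.530312, 3.607500] = 3.568906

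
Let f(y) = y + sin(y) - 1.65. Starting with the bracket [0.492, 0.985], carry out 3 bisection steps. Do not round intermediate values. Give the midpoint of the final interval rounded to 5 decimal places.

f(0.492000) = -0.685610, f(0.985000) = 0.168272 (opposite signs)
step 1: m = 0.738500, f(m) = -0.238321 < 0 → root in [0.738500, 0.985000]
step 2: m = 0.861750, f(m) = -0.029267 < 0 → root in [0.861750, 0.985000]
step 3: m = 0.923375, f(m) = 0.071017 > 0 → root in [0.861750, 0.923375]
Midpoint of [0.861750, 0.923375] = 0.892563

0.89256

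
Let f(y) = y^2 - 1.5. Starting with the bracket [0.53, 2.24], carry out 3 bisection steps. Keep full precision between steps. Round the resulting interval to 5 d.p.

[1.17125, 1.38500]

f(0.530000) = -1.219100, f(2.240000) = 3.517600 (opposite signs)
step 1: m = 1.385000, f(m) = 0.418225 > 0 → root in [0.530000, 1.385000]
step 2: m = 0.957500, f(m) = -0.583194 < 0 → root in [0.957500, 1.385000]
step 3: m = 1.171250, f(m) = -0.128173 < 0 → root in [1.171250, 1.385000]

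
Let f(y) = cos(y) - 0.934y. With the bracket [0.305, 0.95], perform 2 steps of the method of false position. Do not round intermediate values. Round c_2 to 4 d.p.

f(0.305000) = 0.668977, f(0.950000) = -0.305617
step 1: c = 0.747738, f(c) = 0.034841 > 0 → new bracket [0.747738, 0.950000]
step 2: c = 0.768437, f(c) = 0.001278 > 0 → new bracket [0.768437, 0.950000]

0.7684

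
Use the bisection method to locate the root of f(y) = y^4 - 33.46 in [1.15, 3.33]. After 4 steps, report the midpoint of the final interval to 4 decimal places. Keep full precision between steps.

2.4444

f(1.150000) = -31.710994, f(3.330000) = 89.503703 (opposite signs)
step 1: m = 2.240000, f(m) = -8.283690 < 0 → root in [2.240000, 3.330000]
step 2: m = 2.785000, f(m) = 26.699026 > 0 → root in [2.240000, 2.785000]
step 3: m = 2.512500, f(m) = 6.389629 > 0 → root in [2.240000, 2.512500]
step 4: m = 2.376250, f(m) = -1.576314 < 0 → root in [2.376250, 2.512500]
Midpoint of [2.376250, 2.512500] = 2.444375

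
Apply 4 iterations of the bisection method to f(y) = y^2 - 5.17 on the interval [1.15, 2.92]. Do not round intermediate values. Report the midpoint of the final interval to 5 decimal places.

f(1.150000) = -3.847500, f(2.920000) = 3.356400 (opposite signs)
step 1: m = 2.035000, f(m) = -1.028775 < 0 → root in [2.035000, 2.920000]
step 2: m = 2.477500, f(m) = 0.968006 > 0 → root in [2.035000, 2.477500]
step 3: m = 2.256250, f(m) = -0.079336 < 0 → root in [2.256250, 2.477500]
step 4: m = 2.366875, f(m) = 0.432097 > 0 → root in [2.256250, 2.366875]
Midpoint of [2.256250, 2.366875] = 2.311562

2.31156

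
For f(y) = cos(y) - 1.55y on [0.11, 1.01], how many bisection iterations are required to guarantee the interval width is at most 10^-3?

10

Initial width b − a = 1.01 − 0.11 = 0.900000.
After n steps the width is (b−a)/2^n; need (b−a)/2^n ≤ 10^-3.
So n ≥ log₂(0.900000/10^-3) = log₂(900.0000) ≈ 9.8138.
Hence n = 10.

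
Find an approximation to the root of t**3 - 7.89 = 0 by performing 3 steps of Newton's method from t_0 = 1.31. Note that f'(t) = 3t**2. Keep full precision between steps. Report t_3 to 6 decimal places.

t_0 = 1.310000: f = -5.641909, f' = 5.148300 → t_1 = 1.310000 - (-5.641909)/(5.148300) = 2.405878
t_1 = 2.405878: f = 6.035822, f' = 17.364748 → t_2 = 2.405878 - (6.035822)/(17.364748) = 2.058288
t_2 = 2.058288: f = 0.830033, f' = 12.709643 → t_3 = 2.058288 - (0.830033)/(12.709643) = 1.992980

1.992980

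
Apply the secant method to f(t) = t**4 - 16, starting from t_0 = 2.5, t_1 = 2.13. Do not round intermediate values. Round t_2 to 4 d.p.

f(t_0) = 23.062500, f(t_1) = 4.583462
t_2 = 2.130000 - (4.583462)·(2.130000 - 2.500000)/(4.583462 - (23.062500)) = 2.038227; f(t_2) = 1.258777

2.0382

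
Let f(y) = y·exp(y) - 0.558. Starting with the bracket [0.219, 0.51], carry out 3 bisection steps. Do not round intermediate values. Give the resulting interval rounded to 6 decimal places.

[0.364500, 0.400875]

f(0.219000) = -0.285382, f(0.510000) = 0.291299 (opposite signs)
step 1: m = 0.364500, f(m) = -0.033195 < 0 → root in [0.364500, 0.510000]
step 2: m = 0.437250, f(m) = 0.119057 > 0 → root in [0.364500, 0.437250]
step 3: m = 0.400875, f(m) = 0.040559 > 0 → root in [0.364500, 0.400875]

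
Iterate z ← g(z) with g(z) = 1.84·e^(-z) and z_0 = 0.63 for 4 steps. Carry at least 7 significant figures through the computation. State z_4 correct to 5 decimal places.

z_1 = g(0.630000) = 0.979969
z_2 = g(0.979969) = 0.690594
z_3 = g(0.690594) = 0.922352
z_4 = g(0.922352) = 0.731552

0.73155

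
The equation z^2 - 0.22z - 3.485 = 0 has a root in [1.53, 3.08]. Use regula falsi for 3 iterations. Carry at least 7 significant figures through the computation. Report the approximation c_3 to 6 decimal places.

1.974058

f(1.530000) = -1.480700, f(3.080000) = 5.323800
step 1: c = 1.867289, f(c) = -0.409034 < 0 → new bracket [1.867289, 3.080000]
step 2: c = 1.953815, f(c) = -0.097444 < 0 → new bracket [1.953815, 3.080000]
step 3: c = 1.974058, f(c) = -0.022387 < 0 → new bracket [1.974058, 3.080000]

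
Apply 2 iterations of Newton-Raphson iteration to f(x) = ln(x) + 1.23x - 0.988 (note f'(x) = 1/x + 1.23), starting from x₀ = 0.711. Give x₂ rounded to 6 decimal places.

0.894152

x_0 = 0.711000: f = -0.454553, f' = 2.636470 → x_1 = 0.711000 - (-0.454553)/(2.636470) = 0.883410
x_1 = 0.883410: f = -0.025372, f' = 2.361978 → x_2 = 0.883410 - (-0.025372)/(2.361978) = 0.894152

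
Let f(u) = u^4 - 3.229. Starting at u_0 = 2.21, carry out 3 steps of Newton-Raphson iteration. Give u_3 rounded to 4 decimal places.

Newton update: u ← u − f(u)/f'(u).
f'(u) = 4u^3
u_0 = 2.210000: f = 20.625433, f' = 43.175444 → u_1 = 2.210000 - (20.625433)/(43.175444) = 1.732288
u_1 = 1.732288: f = 5.775929, f' = 20.793146 → u_2 = 1.732288 - (5.775929)/(20.793146) = 1.454507
u_2 = 1.454507: f = 1.246729, f' = 12.308577 → u_3 = 1.454507 - (1.246729)/(12.308577) = 1.353218

1.3532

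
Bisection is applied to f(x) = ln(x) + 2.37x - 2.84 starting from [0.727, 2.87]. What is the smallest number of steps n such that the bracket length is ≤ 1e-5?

18

Initial width b − a = 2.87 − 0.727 = 2.143000.
After n steps the width is (b−a)/2^n; need (b−a)/2^n ≤ 1e-5.
So n ≥ log₂(2.143000/1e-5) = log₂(214300.0000) ≈ 17.7093.
Hence n = 18.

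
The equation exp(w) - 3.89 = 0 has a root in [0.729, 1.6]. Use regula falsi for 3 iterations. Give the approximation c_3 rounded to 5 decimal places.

f(0.729000) = -1.816993, f(1.600000) = 1.063032
step 1: c = 1.278509, f(c) = -0.298717 < 0 → new bracket [1.278509, 1.600000]
step 2: c = 1.349033, f(c) = -0.036305 < 0 → new bracket [1.349033, 1.600000]
step 3: c = 1.357321, f(c) = -0.004233 < 0 → new bracket [1.357321, 1.600000]

1.35732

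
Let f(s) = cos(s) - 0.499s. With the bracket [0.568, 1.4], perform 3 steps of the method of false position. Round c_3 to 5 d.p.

1.03053

f(0.568000) = 0.559547, f(1.400000) = -0.528633
step 1: c = 0.995818, f(c) = 0.046903 > 0 → new bracket [0.995818, 1.400000]
step 2: c = 1.028757, f(c) = 0.002534 > 0 → new bracket [1.028757, 1.400000]
step 3: c = 1.030528, f(c) = 0.000132 > 0 → new bracket [1.030528, 1.400000]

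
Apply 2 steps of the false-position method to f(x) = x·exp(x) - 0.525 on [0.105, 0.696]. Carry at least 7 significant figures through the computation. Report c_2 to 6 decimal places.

f(0.105000) = -0.408375, f(0.696000) = 0.870977
step 1: c = 0.293650, f(c) = -0.131123 < 0 → new bracket [0.293650, 0.696000]
step 2: c = 0.346297, f(c) = -0.035398 < 0 → new bracket [0.346297, 0.696000]

0.346297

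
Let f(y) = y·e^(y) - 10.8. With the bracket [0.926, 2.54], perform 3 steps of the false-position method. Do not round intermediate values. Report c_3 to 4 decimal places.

1.7167

False-position update: c = (a·f(b) − b·f(a))/(f(b) − f(a)); replace the endpoint whose sign matches f(c).
f(0.926000) = -8.462414, f(2.540000) = 21.406364
step 1: c = 1.383278, f(c) = -5.283553 < 0 → new bracket [1.383278, 2.540000]
step 2: c = 1.612263, f(c) = -2.715873 < 0 → new bracket [1.612263, 2.540000]
step 3: c = 1.716715, f(c) = -1.244392 < 0 → new bracket [1.716715, 2.540000]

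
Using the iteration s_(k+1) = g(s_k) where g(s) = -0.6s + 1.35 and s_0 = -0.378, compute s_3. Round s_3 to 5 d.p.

1.10765

s_1 = g(-0.378000) = 1.576800
s_2 = g(1.576800) = 0.403920
s_3 = g(0.403920) = 1.107648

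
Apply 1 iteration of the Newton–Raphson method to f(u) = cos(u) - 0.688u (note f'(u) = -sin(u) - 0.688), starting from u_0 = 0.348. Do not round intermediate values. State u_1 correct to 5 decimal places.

1.02887

u_0 = 0.348000: f = 0.700633, f' = -1.029018 → u_1 = 0.348000 - (0.700633)/(-1.029018) = 1.028875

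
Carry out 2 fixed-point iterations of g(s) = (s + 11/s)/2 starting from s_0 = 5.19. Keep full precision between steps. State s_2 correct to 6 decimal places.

3.332264

s_1 = g(5.190000) = 3.654730
s_2 = g(3.654730) = 3.332264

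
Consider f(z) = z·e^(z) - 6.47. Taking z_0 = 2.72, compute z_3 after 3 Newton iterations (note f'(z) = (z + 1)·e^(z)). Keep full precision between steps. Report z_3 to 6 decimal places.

z_0 = 2.720000: f = 34.820477, f' = 56.470799 → z_1 = 2.720000 - (34.820477)/(56.470799) = 2.103390
z_1 = 2.103390: f = 10.764960, f' = 25.428858 → z_2 = 2.103390 - (10.764960)/(25.428858) = 1.680053
z_2 = 1.680053: f = 2.544901, f' = 14.380743 → z_3 = 1.680053 - (2.544901)/(14.380743) = 1.503087

1.503087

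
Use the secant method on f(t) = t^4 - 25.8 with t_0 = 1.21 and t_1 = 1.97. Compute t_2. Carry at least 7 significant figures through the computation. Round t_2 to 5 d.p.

f(t_0) = -23.656411, f(t_1) = -10.738615
t_2 = 1.970000 - (-10.738615)·(1.970000 - 1.210000)/(-10.738615 - (-23.656411)) = 2.601791; f(t_2) = 20.023646

2.60179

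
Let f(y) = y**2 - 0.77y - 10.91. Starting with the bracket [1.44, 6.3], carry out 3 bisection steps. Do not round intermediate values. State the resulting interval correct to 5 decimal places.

[3.26250, 3.87000]

f(1.440000) = -9.945200, f(6.300000) = 23.929000 (opposite signs)
step 1: m = 3.870000, f(m) = 1.087000 > 0 → root in [1.440000, 3.870000]
step 2: m = 2.655000, f(m) = -5.905325 < 0 → root in [2.655000, 3.870000]
step 3: m = 3.262500, f(m) = -2.778219 < 0 → root in [3.262500, 3.870000]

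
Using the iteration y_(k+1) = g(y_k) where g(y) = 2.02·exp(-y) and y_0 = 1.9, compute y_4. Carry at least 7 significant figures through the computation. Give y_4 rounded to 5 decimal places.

1.28317

y_1 = g(1.900000) = 0.302129
y_2 = g(0.302129) = 1.493271
y_3 = g(1.493271) = 0.453766
y_4 = g(0.453766) = 1.283167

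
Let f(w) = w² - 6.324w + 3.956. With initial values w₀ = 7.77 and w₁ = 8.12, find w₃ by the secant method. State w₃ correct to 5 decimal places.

Secant update: w_(k+1) = w_k − f(w_k)·(w_k − w_(k-1))/(f(w_k) − f(w_(k-1))).
f(w_0) = 15.191420, f(w_1) = 18.539520
w_2 = 8.120000 - (18.539520)·(8.120000 - 7.770000)/(18.539520 - (15.191420)) = 6.181936; f(w_2) = 3.077770
w_3 = 6.181936 - (3.077770)·(6.181936 - 8.120000)/(3.077770 - (18.539520)) = 5.796151; f(w_3) = 0.896507

5.79615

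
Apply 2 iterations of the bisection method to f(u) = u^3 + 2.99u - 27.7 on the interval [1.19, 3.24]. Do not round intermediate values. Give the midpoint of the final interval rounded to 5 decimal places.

f(1.190000) = -22.456741, f(3.240000) = 15.999824 (opposite signs)
step 1: m = 2.215000, f(m) = -10.209862 < 0 → root in [2.215000, 3.240000]
step 2: m = 2.727500, f(m) = 0.745796 > 0 → root in [2.215000, 2.727500]
Midpoint of [2.215000, 2.727500] = 2.471250

2.47125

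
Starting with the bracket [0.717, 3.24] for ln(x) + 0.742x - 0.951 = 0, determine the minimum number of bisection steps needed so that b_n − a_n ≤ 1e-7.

Initial width b − a = 3.24 − 0.717 = 2.523000.
After n steps the width is (b−a)/2^n; need (b−a)/2^n ≤ 1e-7.
So n ≥ log₂(2.523000/1e-7) = log₂(25230000.0000) ≈ 24.5886.
Hence n = 25.

25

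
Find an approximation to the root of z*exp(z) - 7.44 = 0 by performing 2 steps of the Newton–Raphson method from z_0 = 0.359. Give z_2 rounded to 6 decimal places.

Newton update: z ← z − f(z)/f'(z).
f'(z) = (z+1)*exp(z)
z_0 = 0.359000: f = -6.925949, f' = 1.945948 → z_1 = 0.359000 - (-6.925949)/(1.945948) = 3.918165
z_1 = 3.918165: f = 189.675209, f' = 247.423252 → z_2 = 3.918165 - (189.675209)/(247.423252) = 3.151563

3.151563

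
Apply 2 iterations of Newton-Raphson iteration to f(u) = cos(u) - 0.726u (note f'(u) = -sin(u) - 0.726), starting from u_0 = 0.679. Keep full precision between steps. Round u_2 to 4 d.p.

Newton update: u ← u − f(u)/f'(u).
u_0 = 0.679000: f = 0.285247, f' = -1.354015 → u_1 = 0.679000 - (0.285247)/(-1.354015) = 0.889668
u_1 = 0.889668: f = -0.016228, f' = -1.502862 → u_2 = 0.889668 - (-0.016228)/(-1.502862) = 0.878869

0.8789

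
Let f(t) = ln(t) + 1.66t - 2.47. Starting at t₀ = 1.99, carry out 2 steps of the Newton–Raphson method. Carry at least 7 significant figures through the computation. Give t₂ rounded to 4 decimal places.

1.3203

f'(t) = 1/t + 1.66
t_0 = 1.990000: f = 1.521535, f' = 2.162513 → t_1 = 1.990000 - (1.521535)/(2.162513) = 1.286404
t_1 = 1.286404: f = -0.082718, f' = 2.437361 → t_2 = 1.286404 - (-0.082718)/(2.437361) = 1.320342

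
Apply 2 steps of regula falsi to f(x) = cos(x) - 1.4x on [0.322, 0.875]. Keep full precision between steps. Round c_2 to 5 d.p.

0.59167

False-position update: c = (a·f(b) − b·f(a))/(f(b) − f(a)); replace the endpoint whose sign matches f(c).
f(0.322000) = 0.497804, f(0.875000) = -0.584003
step 1: c = 0.576468, f(c) = 0.031337 > 0 → new bracket [0.576468, 0.875000]
step 2: c = 0.591672, f(c) = 0.001669 > 0 → new bracket [0.591672, 0.875000]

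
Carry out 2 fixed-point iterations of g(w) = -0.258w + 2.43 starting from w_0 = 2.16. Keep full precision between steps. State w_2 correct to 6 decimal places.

w_1 = g(2.160000) = 1.872720
w_2 = g(1.872720) = 1.946838

1.946838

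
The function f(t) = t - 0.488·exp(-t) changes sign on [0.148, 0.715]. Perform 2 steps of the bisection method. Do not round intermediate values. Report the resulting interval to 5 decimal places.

[0.28975, 0.43150]

f(0.148000) = -0.272866, f(0.715000) = 0.476274 (opposite signs)
step 1: m = 0.431500, f(m) = 0.114527 > 0 → root in [0.148000, 0.431500]
step 2: m = 0.289750, f(m) = -0.075494 < 0 → root in [0.289750, 0.431500]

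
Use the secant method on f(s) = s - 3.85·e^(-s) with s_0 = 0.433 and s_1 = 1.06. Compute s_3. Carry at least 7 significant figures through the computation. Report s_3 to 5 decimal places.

1.18054

f(s_0) = -2.063958, f(s_1) = -0.273855
s_2 = 1.060000 - (-0.273855)·(1.060000 - 0.433000)/(-0.273855 - (-2.063958)) = 1.155920; f(s_2) = -0.055936
s_3 = 1.155920 - (-0.055936)·(1.155920 - 1.060000)/(-0.055936 - (-0.273855)) = 1.180541; f(s_3) = -0.001842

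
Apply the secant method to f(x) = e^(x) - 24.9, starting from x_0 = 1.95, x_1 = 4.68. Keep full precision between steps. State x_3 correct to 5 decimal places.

2.74873

Secant update: x_(k+1) = x_k − f(x_k)·(x_k − x_(k-1))/(f(x_k) − f(x_(k-1))).
f(x_0) = -17.871312, f(x_1) = 82.870073
x_2 = 4.680000 - (82.870073)·(4.680000 - 1.950000)/(82.870073 - (-17.871312)) = 2.434296; f(x_2) = -13.492211
x_3 = 2.434296 - (-13.492211)·(2.434296 - 4.680000)/(-13.492211 - (82.870073)) = 2.748730; f(x_3) = -9.277228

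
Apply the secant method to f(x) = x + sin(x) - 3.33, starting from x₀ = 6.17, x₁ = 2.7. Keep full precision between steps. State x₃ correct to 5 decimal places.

6.48421

Secant update: x_(k+1) = x_k − f(x_k)·(x_k − x_(k-1))/(f(x_k) − f(x_(k-1))).
f(x_0) = 2.727056, f(x_1) = -0.202620
x_2 = 2.700000 - (-0.202620)·(2.700000 - 6.170000)/(-0.202620 - (2.727056)) = 2.939990; f(x_2) = -0.189770
x_3 = 2.939990 - (-0.189770)·(2.939990 - 2.700000)/(-0.189770 - (-0.202620)) = 6.484212; f(x_3) = 3.353887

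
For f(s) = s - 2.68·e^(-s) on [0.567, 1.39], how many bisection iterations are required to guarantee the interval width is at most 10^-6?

20

Initial width b − a = 1.39 − 0.567 = 0.823000.
After n steps the width is (b−a)/2^n; need (b−a)/2^n ≤ 10^-6.
So n ≥ log₂(0.823000/10^-6) = log₂(823000.0000) ≈ 19.6505.
Hence n = 20.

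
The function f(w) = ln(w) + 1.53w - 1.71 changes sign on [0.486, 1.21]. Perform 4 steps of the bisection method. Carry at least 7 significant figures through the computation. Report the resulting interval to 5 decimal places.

f(0.486000) = -1.687967, f(1.210000) = 0.331920 (opposite signs)
step 1: m = 0.848000, f(m) = -0.577435 < 0 → root in [0.848000, 1.210000]
step 2: m = 1.029000, f(m) = -0.107043 < 0 → root in [1.029000, 1.210000]
step 3: m = 1.119500, f(m) = 0.115717 > 0 → root in [1.029000, 1.119500]
step 4: m = 1.074250, f(m) = 0.005225 > 0 → root in [1.029000, 1.074250]

[1.02900, 1.07425]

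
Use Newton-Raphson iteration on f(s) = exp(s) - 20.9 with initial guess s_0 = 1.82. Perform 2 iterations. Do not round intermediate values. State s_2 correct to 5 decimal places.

f'(s) = exp(s)
s_0 = 1.820000: f = -14.728142, f' = 6.171858 → s_1 = 1.820000 - (-14.728142)/(6.171858) = 4.206338
s_1 = 4.206338: f = 46.210344, f' = 67.110344 → s_2 = 4.206338 - (46.210344)/(67.110344) = 3.517766

3.51777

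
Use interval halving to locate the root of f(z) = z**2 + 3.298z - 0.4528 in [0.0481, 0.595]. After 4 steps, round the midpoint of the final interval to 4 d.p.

f(0.048100) = -0.291853, f(0.595000) = 1.863535 (opposite signs)
step 1: m = 0.321550, f(m) = 0.711066 > 0 → root in [0.048100, 0.321550]
step 2: m = 0.184825, f(m) = 0.190913 > 0 → root in [0.048100, 0.184825]
step 3: m = 0.116462, f(m) = -0.055143 < 0 → root in [0.116462, 0.184825]
step 4: m = 0.150644, f(m) = 0.066717 > 0 → root in [0.116462, 0.150644]
Midpoint of [0.116462, 0.150644] = 0.133553

0.1336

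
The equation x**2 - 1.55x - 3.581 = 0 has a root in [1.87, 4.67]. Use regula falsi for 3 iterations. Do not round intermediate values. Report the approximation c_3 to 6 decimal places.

2.782855

f(1.870000) = -2.982600, f(4.670000) = 10.989400
step 1: c = 2.467715, f(c) = -1.316339 < 0 → new bracket [2.467715, 4.670000]
step 2: c = 2.703293, f(c) = -0.463312 < 0 → new bracket [2.703293, 4.670000]
step 3: c = 2.782855, f(c) = -0.150145 < 0 → new bracket [2.782855, 4.670000]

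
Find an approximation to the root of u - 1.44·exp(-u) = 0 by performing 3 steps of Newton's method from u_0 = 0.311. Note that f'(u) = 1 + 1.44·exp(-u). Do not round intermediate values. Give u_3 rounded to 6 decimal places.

u_0 = 0.311000: f = -0.744108, f' = 2.055108 → u_1 = 0.311000 - (-0.744108)/(2.055108) = 0.673077
u_1 = 0.673077: f = -0.061519, f' = 1.734596 → u_2 = 0.673077 - (-0.061519)/(1.734596) = 0.708543
u_2 = 0.708543: f = -0.000457, f' = 1.709000 → u_3 = 0.708543 - (-0.000457)/(1.709000) = 0.708810

0.708810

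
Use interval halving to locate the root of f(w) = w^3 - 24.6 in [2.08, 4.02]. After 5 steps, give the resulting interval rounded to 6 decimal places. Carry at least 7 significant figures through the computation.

f(2.080000) = -15.601088, f(4.020000) = 40.364808 (opposite signs)
step 1: m = 3.050000, f(m) = 3.772625 > 0 → root in [2.080000, 3.050000]
step 2: m = 2.565000, f(m) = -7.724288 < 0 → root in [2.565000, 3.050000]
step 3: m = 2.807500, f(m) = -2.471127 < 0 → root in [2.807500, 3.050000]
step 4: m = 2.928750, f(m) = 0.521577 > 0 → root in [2.807500, 2.928750]
step 5: m = 2.868125, f(m) = -1.006399 < 0 → root in [2.868125, 2.928750]

[2.868125, 2.928750]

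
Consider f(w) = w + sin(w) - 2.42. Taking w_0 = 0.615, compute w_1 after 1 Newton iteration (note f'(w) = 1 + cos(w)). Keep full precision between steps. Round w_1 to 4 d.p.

w_0 = 0.615000: f = -1.228041, f' = 1.816773 → w_1 = 0.615000 - (-1.228041)/(1.816773) = 1.290946

1.2909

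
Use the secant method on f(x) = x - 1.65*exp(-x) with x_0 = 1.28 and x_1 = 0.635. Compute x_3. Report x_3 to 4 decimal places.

Secant update: x_(k+1) = x_k − f(x_k)·(x_k − x_(k-1))/(f(x_k) − f(x_(k-1))).
f(x_0) = 0.821238, f(x_1) = -0.239394
x_2 = 0.635000 - (-0.239394)·(0.635000 - 1.280000)/(-0.239394 - (0.821238)) = 0.780582; f(x_2) = 0.024652
x_3 = 0.780582 - (0.024652)·(0.780582 - 0.635000)/(0.024652 - (-0.239394)) = 0.766990; f(x_3) = 0.000715

0.7670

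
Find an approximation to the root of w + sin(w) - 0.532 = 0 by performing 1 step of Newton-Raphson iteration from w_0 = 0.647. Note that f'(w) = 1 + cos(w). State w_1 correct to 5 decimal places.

0.24776

Newton update: w ← w − f(w)/f'(w).
w_0 = 0.647000: f = 0.717795, f' = 1.797896 → w_1 = 0.647000 - (0.717795)/(1.797896) = 0.247758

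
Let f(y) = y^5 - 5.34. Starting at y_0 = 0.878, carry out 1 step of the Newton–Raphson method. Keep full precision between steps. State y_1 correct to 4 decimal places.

2.4996

f'(y) = 5y^4
y_0 = 0.878000: f = -4.818238, f' = 2.971311 → y_1 = 0.878000 - (-4.818238)/(2.971311) = 2.499587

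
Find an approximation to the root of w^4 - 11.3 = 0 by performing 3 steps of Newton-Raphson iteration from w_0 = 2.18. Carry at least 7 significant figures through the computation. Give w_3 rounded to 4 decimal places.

f'(w) = 4w^3
w_0 = 2.180000: f = 11.285306, f' = 41.440928 → w_1 = 2.180000 - (11.285306)/(41.440928) = 1.907677
w_1 = 1.907677: f = 1.944014, f' = 27.769926 → w_2 = 1.907677 - (1.944014)/(27.769926) = 1.837673
w_2 = 1.837673: f = 0.104413, f' = 24.823596 → w_3 = 1.837673 - (0.104413)/(24.823596) = 1.833467

1.8335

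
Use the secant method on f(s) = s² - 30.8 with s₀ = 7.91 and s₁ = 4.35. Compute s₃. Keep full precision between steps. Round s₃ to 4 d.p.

f(s_0) = 31.768100, f(s_1) = -11.877500
s_2 = 4.350000 - (-11.877500)·(4.350000 - 7.910000)/(-11.877500 - (31.768100)) = 5.318801; f(s_2) = -2.510356
s_3 = 5.318801 - (-2.510356)·(5.318801 - 4.350000)/(-2.510356 - (-11.877500)) = 5.578436; f(s_3) = 0.318945

5.5784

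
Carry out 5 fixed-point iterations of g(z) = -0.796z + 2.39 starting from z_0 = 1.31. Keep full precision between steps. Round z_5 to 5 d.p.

1.33736

z_1 = g(1.310000) = 1.347240
z_2 = g(1.347240) = 1.317597
z_3 = g(1.317597) = 1.341193
z_4 = g(1.341193) = 1.322411
z_5 = g(1.322411) = 1.337361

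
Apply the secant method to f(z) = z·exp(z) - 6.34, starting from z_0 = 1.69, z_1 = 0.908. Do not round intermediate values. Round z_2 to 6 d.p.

1.370877

Secant update: z_(k+1) = z_k − f(z_k)·(z_k − z_(k-1))/(f(z_k) − f(z_(k-1))).
f(z_0) = 2.818922, f(z_1) = -4.088742
z_2 = 0.908000 - (-4.088742)·(0.908000 - 1.690000)/(-4.088742 - (2.818922)) = 1.370877; f(z_2) = -0.940388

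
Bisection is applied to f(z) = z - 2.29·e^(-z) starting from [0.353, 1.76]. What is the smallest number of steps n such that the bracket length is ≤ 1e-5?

Initial width b − a = 1.76 − 0.353 = 1.407000.
After n steps the width is (b−a)/2^n; need (b−a)/2^n ≤ 1e-5.
So n ≥ log₂(1.407000/1e-5) = log₂(140700.0000) ≈ 17.1023.
Hence n = 18.

18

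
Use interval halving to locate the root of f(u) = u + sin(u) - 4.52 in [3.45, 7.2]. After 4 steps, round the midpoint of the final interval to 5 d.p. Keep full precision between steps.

5.44219

f(3.450000) = -1.373542, f(7.200000) = 3.473668 (opposite signs)
step 1: m = 5.325000, f(m) = -0.013149 < 0 → root in [5.325000, 7.200000]
step 2: m = 6.262500, f(m) = 1.721816 > 0 → root in [5.325000, 6.262500]
step 3: m = 5.793750, f(m) = 0.803622 > 0 → root in [5.325000, 5.793750]
step 4: m = 5.559375, f(m) = 0.377131 > 0 → root in [5.325000, 5.559375]
Midpoint of [5.325000, 5.559375] = 5.442188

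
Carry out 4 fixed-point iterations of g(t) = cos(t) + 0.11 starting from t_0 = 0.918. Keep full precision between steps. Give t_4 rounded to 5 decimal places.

t_1 = g(0.918000) = 0.717410
t_2 = g(0.717410) = 0.863511
t_3 = g(0.863511) = 0.759773
t_4 = g(0.759773) = 0.834993

0.83499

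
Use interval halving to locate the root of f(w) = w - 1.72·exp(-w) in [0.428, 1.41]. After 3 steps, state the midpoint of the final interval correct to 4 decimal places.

0.7349

f(0.428000) = -0.693116, f(1.410000) = 0.990074 (opposite signs)
step 1: m = 0.919000, f(m) = 0.232861 > 0 → root in [0.428000, 0.919000]
step 2: m = 0.673500, f(m) = -0.203564 < 0 → root in [0.673500, 0.919000]
step 3: m = 0.796250, f(m) = 0.020501 > 0 → root in [0.673500, 0.796250]
Midpoint of [0.673500, 0.796250] = 0.734875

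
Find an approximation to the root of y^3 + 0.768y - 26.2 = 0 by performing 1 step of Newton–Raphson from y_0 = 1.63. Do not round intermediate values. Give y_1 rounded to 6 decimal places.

Newton update: y ← y − f(y)/f'(y).
f'(y) = 3y^2 + 0.768
y_0 = 1.630000: f = -20.617413, f' = 8.738700 → y_1 = 1.630000 - (-20.617413)/(8.738700) = 3.989323

3.989323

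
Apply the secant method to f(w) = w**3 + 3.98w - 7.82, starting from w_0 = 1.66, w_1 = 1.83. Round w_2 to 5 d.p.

Secant update: w_(k+1) = w_k − f(w_k)·(w_k − w_(k-1))/(f(w_k) − f(w_(k-1))).
f(w_0) = 3.361096, f(w_1) = 5.591887
w_2 = 1.830000 - (5.591887)·(1.830000 - 1.660000)/(5.591887 - (3.361096)) = 1.403864; f(w_2) = 0.534160

1.40386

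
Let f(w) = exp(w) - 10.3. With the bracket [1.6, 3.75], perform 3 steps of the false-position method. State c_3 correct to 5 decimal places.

2.19684

False-position update: c = (a·f(b) − b·f(a))/(f(b) − f(a)); replace the endpoint whose sign matches f(c).
f(1.600000) = -5.346968, f(3.750000) = 32.221082
step 1: c = 1.906004, f(c) = -3.573841 < 0 → new bracket [1.906004, 3.750000]
step 2: c = 2.090113, f(c) = -2.214174 < 0 → new bracket [2.090113, 3.750000]
step 3: c = 2.196843, f(c) = -1.303435 < 0 → new bracket [2.196843, 3.750000]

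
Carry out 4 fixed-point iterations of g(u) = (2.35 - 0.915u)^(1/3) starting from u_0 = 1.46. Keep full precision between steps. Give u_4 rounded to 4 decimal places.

1.1043

u_1 = g(1.460000) = 1.004678
u_2 = g(1.004678) = 1.126812
u_3 = g(1.126812) = 1.096675
u_4 = g(1.096675) = 1.104265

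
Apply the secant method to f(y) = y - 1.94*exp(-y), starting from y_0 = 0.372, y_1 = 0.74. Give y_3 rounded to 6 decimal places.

0.838398

f(y_0) = -0.965347, f(y_1) = -0.185601
y_2 = 0.740000 - (-0.185601)·(0.740000 - 0.372000)/(-0.185601 - (-0.965347)) = 0.827594; f(y_2) = -0.020379
y_3 = 0.827594 - (-0.020379)·(0.827594 - 0.740000)/(-0.020379 - (-0.185601)) = 0.838398; f(y_3) = -0.000463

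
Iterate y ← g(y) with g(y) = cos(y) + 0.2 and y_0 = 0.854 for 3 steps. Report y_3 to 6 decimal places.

0.856423

y_1 = g(0.854000) = 0.856973
y_2 = g(0.856973) = 0.854729
y_3 = g(0.854729) = 0.856423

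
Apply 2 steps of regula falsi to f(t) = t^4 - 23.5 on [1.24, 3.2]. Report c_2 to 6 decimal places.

f(1.240000) = -21.135786, f(3.200000) = 81.357600
step 1: c = 1.644184, f(c) = -16.191955 < 0 → new bracket [1.644184, 3.200000]
step 2: c = 1.902429, f(c) = -10.401135 < 0 → new bracket [1.902429, 3.200000]

1.902429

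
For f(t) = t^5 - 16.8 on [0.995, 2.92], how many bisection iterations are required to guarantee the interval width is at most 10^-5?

Initial width b − a = 2.92 − 0.995 = 1.925000.
After n steps the width is (b−a)/2^n; need (b−a)/2^n ≤ 10^-5.
So n ≥ log₂(1.925000/10^-5) = log₂(192500.0000) ≈ 17.5545.
Hence n = 18.

18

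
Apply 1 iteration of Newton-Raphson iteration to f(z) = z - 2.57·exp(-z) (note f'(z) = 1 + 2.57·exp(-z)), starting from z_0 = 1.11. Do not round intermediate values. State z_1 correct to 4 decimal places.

z_0 = 1.110000: f = 0.263033, f' = 1.846967 → z_1 = 1.110000 - (0.263033)/(1.846967) = 0.967586

0.9676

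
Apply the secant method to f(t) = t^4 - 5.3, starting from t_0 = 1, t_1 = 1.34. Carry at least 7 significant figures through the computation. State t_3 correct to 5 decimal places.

1.49247

f(t_0) = -4.300000, f(t_1) = -2.075821
t_2 = 1.340000 - (-2.075821)·(1.340000 - 1.000000)/(-2.075821 - (-4.300000)) = 1.657321; f(t_2) = 2.244433
t_3 = 1.657321 - (2.244433)·(1.657321 - 1.340000)/(2.244433 - (-2.075821)) = 1.492468; f(t_3) = -0.338415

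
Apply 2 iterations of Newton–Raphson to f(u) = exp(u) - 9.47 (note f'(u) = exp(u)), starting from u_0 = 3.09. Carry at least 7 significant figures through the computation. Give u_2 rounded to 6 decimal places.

Newton update: u ← u − f(u)/f'(u).
u_0 = 3.090000: f = 12.507078, f' = 21.977078 → u_1 = 3.090000 - (12.507078)/(21.977078) = 2.520904
u_1 = 2.520904: f = 2.969831, f' = 12.439831 → u_2 = 2.520904 - (2.969831)/(12.439831) = 2.282168

2.282168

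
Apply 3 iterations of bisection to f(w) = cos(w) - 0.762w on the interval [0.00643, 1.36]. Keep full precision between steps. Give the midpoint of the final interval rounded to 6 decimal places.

f(0.006430) = 0.995080, f(1.360000) = -0.827081 (opposite signs)
step 1: m = 0.683215, f(m) = 0.254937 > 0 → root in [0.683215, 1.360000]
step 2: m = 1.021608, f(m) = -0.256469 < 0 → root in [0.683215, 1.021608]
step 3: m = 0.852411, f(m) = 0.008632 > 0 → root in [0.852411, 1.021608]
Midpoint of [0.852411, 1.021608] = 0.937009

0.937009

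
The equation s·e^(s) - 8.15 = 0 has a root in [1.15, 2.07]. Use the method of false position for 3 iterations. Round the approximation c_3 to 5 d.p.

f(1.150000) = -4.518078, f(2.070000) = 8.254384
step 1: c = 1.475437, f(c) = -1.697993 < 0 → new bracket [1.475437, 2.070000]
step 2: c = 1.576876, f(c) = -0.518210 < 0 → new bracket [1.576876, 2.070000]
step 3: c = 1.606006, f(c) = -0.147481 < 0 → new bracket [1.606006, 2.070000]

1.60601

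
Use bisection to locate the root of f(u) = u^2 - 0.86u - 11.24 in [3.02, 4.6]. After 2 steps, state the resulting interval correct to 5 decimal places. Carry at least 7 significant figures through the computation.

f(3.020000) = -4.716800, f(4.600000) = 5.964000 (opposite signs)
step 1: m = 3.810000, f(m) = -0.000500 < 0 → root in [3.810000, 4.600000]
step 2: m = 4.205000, f(m) = 2.825725 > 0 → root in [3.810000, 4.205000]

[3.81000, 4.20500]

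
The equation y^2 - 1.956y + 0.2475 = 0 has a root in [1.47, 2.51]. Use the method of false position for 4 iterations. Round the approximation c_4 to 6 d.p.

f(1.470000) = -0.466920, f(2.510000) = 1.638040
step 1: c = 1.700692, f(c) = -0.186701 < 0 → new bracket [1.700692, 2.510000]
step 2: c = 1.783497, f(c) = -0.060158 < 0 → new bracket [1.783497, 2.510000]
step 3: c = 1.809233, f(c) = -0.018035 < 0 → new bracket [1.809233, 2.510000]
step 4: c = 1.816865, f(c) = -0.005290 < 0 → new bracket [1.816865, 2.510000]

1.816865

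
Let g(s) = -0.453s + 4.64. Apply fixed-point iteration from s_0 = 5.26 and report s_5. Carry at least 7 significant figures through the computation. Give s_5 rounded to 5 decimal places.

s_1 = g(5.260000) = 2.257220
s_2 = g(2.257220) = 3.617479
s_3 = g(3.617479) = 3.001282
s_4 = g(3.001282) = 3.280419
s_5 = g(3.280419) = 3.153970

3.15397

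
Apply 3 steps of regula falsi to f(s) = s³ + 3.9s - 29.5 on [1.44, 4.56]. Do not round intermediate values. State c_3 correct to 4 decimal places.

2.5505

False-position update: c = (a·f(b) − b·f(a))/(f(b) − f(a)); replace the endpoint whose sign matches f(c).
f(1.440000) = -20.898016, f(4.560000) = 83.102816
step 1: c = 2.066935, f(c) = -12.608544 < 0 → new bracket [2.066935, 4.560000]
step 2: c = 2.395360, f(c) = -6.414130 < 0 → new bracket [2.395360, 4.560000]
step 3: c = 2.550462, f(c) = -2.962813 < 0 → new bracket [2.550462, 4.560000]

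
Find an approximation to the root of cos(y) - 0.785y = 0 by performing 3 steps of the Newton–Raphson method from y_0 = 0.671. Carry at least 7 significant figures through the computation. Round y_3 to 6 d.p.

0.845265

f'(y) = -sin(y) - 0.785
y_0 = 0.671000: f = 0.256465, f' = -1.406769 → y_1 = 0.671000 - (0.256465)/(-1.406769) = 0.853308
y_1 = 0.853308: f = -0.012352, f' = -1.538459 → y_2 = 0.853308 - (-0.012352)/(-1.538459) = 0.845279
y_2 = 0.845279: f = -0.000021, f' = -1.533156 → y_3 = 0.845279 - (-0.000021)/(-1.533156) = 0.845265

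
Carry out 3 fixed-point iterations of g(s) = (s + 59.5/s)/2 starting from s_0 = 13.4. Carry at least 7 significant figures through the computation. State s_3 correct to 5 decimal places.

7.71405

s_1 = g(13.400000) = 8.920149
s_2 = g(8.920149) = 7.795221
s_3 = g(7.795221) = 7.714051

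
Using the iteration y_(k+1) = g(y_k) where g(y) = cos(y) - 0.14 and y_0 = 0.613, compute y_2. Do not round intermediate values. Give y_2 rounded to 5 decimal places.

y_1 = g(0.613000) = 0.677926
y_2 = g(0.677926) = 0.638875

0.63888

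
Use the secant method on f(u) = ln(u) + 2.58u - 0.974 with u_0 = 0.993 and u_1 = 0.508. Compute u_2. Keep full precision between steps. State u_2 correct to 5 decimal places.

Secant update: u_(k+1) = u_k − f(u_k)·(u_k − u_(k-1))/(f(u_k) − f(u_(k-1))).
f(u_0) = 1.580915, f(u_1) = -0.340634
u_2 = 0.508000 - (-0.340634)·(0.508000 - 0.993000)/(-0.340634 - (1.580915)) = 0.593976; f(u_2) = 0.037542

0.59398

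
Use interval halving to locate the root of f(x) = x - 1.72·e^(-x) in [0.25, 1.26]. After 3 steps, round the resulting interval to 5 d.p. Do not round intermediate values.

[0.75500, 0.88125]

f(0.250000) = -1.089537, f(1.260000) = 0.772115 (opposite signs)
step 1: m = 0.755000, f(m) = -0.053418 < 0 → root in [0.755000, 1.260000]
step 2: m = 1.007500, f(m) = 0.379475 > 0 → root in [0.755000, 1.007500]
step 3: m = 0.881250, f(m) = 0.168715 > 0 → root in [0.755000, 0.881250]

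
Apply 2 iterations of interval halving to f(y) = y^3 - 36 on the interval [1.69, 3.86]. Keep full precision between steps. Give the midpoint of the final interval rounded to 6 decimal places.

3.046250

f(1.690000) = -31.173191, f(3.860000) = 21.512456 (opposite signs)
step 1: m = 2.775000, f(m) = -14.630766 < 0 → root in [2.775000, 3.860000]
step 2: m = 3.317500, f(m) = 0.511762 > 0 → root in [2.775000, 3.317500]
Midpoint of [2.775000, 3.317500] = 3.046250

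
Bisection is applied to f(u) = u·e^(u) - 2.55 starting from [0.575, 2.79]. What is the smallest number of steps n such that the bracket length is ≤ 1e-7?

25

Initial width b − a = 2.79 − 0.575 = 2.215000.
After n steps the width is (b−a)/2^n; need (b−a)/2^n ≤ 1e-7.
So n ≥ log₂(2.215000/1e-7) = log₂(22150000.0000) ≈ 24.4008.
Hence n = 25.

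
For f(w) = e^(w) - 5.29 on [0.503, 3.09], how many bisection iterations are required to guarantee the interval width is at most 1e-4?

15

Initial width b − a = 3.09 − 0.503 = 2.587000.
After n steps the width is (b−a)/2^n; need (b−a)/2^n ≤ 1e-4.
So n ≥ log₂(2.587000/1e-4) = log₂(25870.0000) ≈ 14.6590.
Hence n = 15.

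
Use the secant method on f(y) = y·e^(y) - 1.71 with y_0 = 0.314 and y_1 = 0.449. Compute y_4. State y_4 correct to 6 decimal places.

f(y_0) = -1.280169, f(y_1) = -1.006532
y_2 = 0.449000 - (-1.006532)·(0.449000 - 0.314000)/(-1.006532 - (-1.280169)) = 0.945577; f(y_2) = 0.724196
y_3 = 0.945577 - (0.724196)·(0.945577 - 0.449000)/(0.724196 - (-1.006532)) = 0.737792; f(y_3) = -0.167046
y_4 = 0.737792 - (-0.167046)·(0.737792 - 0.945577)/(-0.167046 - (0.724196)) = 0.776737; f(y_4) = -0.021089

0.776737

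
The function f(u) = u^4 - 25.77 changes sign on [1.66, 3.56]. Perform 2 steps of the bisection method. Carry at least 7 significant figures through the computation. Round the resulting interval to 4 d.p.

f(1.660000) = -18.176669, f(3.560000) = 134.850137 (opposite signs)
step 1: m = 2.610000, f(m) = 20.634706 > 0 → root in [1.660000, 2.610000]
step 2: m = 2.135000, f(m) = -4.992585 < 0 → root in [2.135000, 2.610000]

[2.1350, 2.6100]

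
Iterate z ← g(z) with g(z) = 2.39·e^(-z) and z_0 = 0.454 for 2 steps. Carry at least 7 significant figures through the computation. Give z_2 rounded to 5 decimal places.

z_1 = g(0.454000) = 1.517848
z_2 = g(1.517848) = 0.523848

0.52385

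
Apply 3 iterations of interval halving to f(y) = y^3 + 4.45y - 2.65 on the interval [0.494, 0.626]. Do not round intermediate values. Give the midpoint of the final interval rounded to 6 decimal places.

0.551750

f(0.494000) = -0.331146, f(0.626000) = 0.381014 (opposite signs)
step 1: m = 0.560000, f(m) = 0.017616 > 0 → root in [0.494000, 0.560000]
step 2: m = 0.527000, f(m) = -0.158487 < 0 → root in [0.527000, 0.560000]
step 3: m = 0.543500, f(m) = -0.070879 < 0 → root in [0.543500, 0.560000]
Midpoint of [0.543500, 0.560000] = 0.551750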